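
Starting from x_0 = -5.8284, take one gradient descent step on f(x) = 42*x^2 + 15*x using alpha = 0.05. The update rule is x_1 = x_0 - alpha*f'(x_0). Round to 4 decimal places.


We compute the gradient at x_0 and apply the update.
f'(x) = 84*x + 15
f'(-5.8284) = 84*-5.8284 + 15 = -474.5856
x_1 = -5.8284 - 0.05*-474.5856 = 17.9009


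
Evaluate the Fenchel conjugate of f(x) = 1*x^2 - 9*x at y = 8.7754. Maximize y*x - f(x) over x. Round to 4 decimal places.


f*(y) = sup_x {y*x - a*x^2 - b*x} = sup_x {(y-b)*x - a*x^2}
FOC: (y - b) - 2a*x = 0 => x* = (y - b)/(2a)
x* = (8.7754 + 9)/(2*1) = 8.8877
f*(8.7754) = (y-b)^2/(4a) = (8.7754 + 9)^2/(4*1)
= 315.9648/4 = 78.9912


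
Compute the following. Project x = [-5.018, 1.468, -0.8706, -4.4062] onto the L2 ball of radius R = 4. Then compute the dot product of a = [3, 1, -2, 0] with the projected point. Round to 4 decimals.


Step 1: Compute ||x|| (intermediates to 6 decimals).
||x|| = sqrt((-5.018)^2 + 1.468^2 + (-0.8706)^2 + (-4.4062)^2) = 6.892597
Step 2: Project.
Since ||x|| > R, scale = R/||x|| = 4/6.892597 = 0.580333, proj(x) = scale * x
proj(x) = [-2.912111, 0.851929, -0.505238, -2.557063]
Step 3: Dot product.
a^T * proj(x) = 3*(-2.912111) + 1*0.851929 - 2*(-0.505238) + 0*(-2.557063) = -6.8739


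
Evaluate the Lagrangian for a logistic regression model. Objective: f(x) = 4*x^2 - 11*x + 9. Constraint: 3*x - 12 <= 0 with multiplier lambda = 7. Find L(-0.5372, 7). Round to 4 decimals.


Step 1: Evaluate f(x).
f(-0.5372) = 4*(-0.5372)^2 - 11*(-0.5372) + 9 = 16.0635
Step 2: Evaluate g(x).
g(-0.5372) = 3*-0.5372 - 12 = -13.6116
Step 3: Compute Lagrangian.
L = 16.0635 + 7*-13.6116 = -79.2177


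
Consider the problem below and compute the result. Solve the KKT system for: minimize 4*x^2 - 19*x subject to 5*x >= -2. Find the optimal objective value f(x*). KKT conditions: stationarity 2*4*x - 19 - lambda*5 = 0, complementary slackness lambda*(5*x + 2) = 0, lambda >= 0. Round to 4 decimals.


Step 1: Try lambda = 0 (constraint inactive).
Stationarity: 2*4*x - 19 = 0
x* = 19/(2*4) = 2.375
Check constraint: 5*2.375 = 11.875 >= -2 -- satisfied.
Step 2: Compute optimal value.
f(x*) = 4*2.375^2 - 19*2.375 = -22.5625


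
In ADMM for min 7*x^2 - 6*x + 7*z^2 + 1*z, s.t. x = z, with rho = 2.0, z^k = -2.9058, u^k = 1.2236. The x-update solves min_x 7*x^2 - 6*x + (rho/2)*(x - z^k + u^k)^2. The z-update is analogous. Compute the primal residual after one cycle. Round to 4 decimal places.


ADMM iteration with rho = 2.0, z^k = -2.9058, u^k = 1.2236
Step 1: x-update.
Minimize 7*x^2 - 6*x + (2.0/2)*(x + 2.9058 + 1.2236)^2
FOC: (2*7 + 2.0)*x = 6 + 2.0*(-2.9058 - 1.2236)
x^{k+1} = -0.1412
Step 2: z-update.
Minimize 7*z^2 + 1*z + (2.0/2)*(-0.1412 - z + 1.2236)^2
FOC: (2*7 + 2.0)*z = -1 + 2.0*(-0.1412 + 1.2236)
z^{k+1} = 0.0728
Step 3: u-update.
u^{k+1} = 1.2236 - 0.1412 - 0.0728 = 1.0096
Step 4: Primal residual = |-0.1412 - 0.0728| = 0.214


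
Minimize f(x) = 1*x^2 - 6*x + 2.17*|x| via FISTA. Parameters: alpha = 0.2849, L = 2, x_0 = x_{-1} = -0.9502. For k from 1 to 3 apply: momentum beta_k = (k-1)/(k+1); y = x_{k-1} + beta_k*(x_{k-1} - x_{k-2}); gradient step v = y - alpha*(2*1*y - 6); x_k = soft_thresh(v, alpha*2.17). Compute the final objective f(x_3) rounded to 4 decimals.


FISTA on f(x) = 1*x^2 - 6*x + 2.17*|x|
L = 2, alpha = 0.2849
Iteration 1: beta = 0.0, y = -0.9502 + 0.0*(-0.9502 + 0.9502) = -0.9502
  grad(y) = -7.9004, v = y - alpha*grad = 1.3006
  prox(v) = soft_thresh(1.3006, 0.6182) = 0.6824
Iteration 2: beta = 0.3333, y = 0.6824 + 0.3333*(0.6824 + 0.9502) = 1.2266
  grad(y) = -3.5468, v = y - alpha*grad = 2.2371
  prox(v) = soft_thresh(2.2371, 0.6182) = 1.6188
Iteration 3: beta = 0.5, y = 1.6188 + 0.5*(1.6188 - 0.6824) = 2.0871
  grad(y) = -1.8259, v = y - alpha*grad = 2.6073
  prox(v) = soft_thresh(2.6073, 0.6182) = 1.989
f(x_3) = 1*1.989^2 - 6*1.989 + 2.17*|1.989| = -3.6617


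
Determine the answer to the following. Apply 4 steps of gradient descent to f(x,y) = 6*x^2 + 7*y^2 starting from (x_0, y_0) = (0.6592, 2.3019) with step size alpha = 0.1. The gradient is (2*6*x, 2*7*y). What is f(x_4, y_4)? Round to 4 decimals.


Gradient descent on f(x,y) = 6*x^2 + 7*y^2.
Starting point: (0.6592, 2.3019), alpha = 0.1
Step 1: grad_x = 2*6*0.6592 = 7.9104, grad_y = 2*7*2.3019 = 32.2266
  x_1 = 0.6592 - 0.1*7.9104 = -0.1318
  y_1 = 2.3019 - 0.1*32.2266 = -0.9208
Step 2: grad_x = 2*6*-0.1318 = -1.5821, grad_y = 2*7*-0.9208 = -12.8906
  x_2 = -0.1318 - 0.1*-1.5821 = 0.0264
  y_2 = -0.9208 - 0.1*-12.8906 = 0.3683
Step 3: grad_x = 2*6*0.0264 = 0.3164, grad_y = 2*7*0.3683 = 5.1563
  x_3 = 0.0264 - 0.1*0.3164 = -0.0053
  y_3 = 0.3683 - 0.1*5.1563 = -0.1473
Step 4: grad_x = 2*6*-0.0053 = -0.0633, grad_y = 2*7*-0.1473 = -2.0625
  x_4 = -0.0053 - 0.1*-0.0633 = 0.0011
  y_4 = -0.1473 - 0.1*-2.0625 = 0.0589
f(0.0011, 0.0589) = 6*0.0011^2 + 7*0.0589^2 = 0.0243


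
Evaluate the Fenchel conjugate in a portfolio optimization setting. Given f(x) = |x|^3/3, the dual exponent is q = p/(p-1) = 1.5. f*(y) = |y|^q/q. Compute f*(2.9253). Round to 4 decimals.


The conjugate exponent q satisfies 1/p + 1/q = 1.
p = 3, so q = 3/(3 - 1) = 1.5
|y|^q = 2.9253^1.5 = 5.0033
f*(2.9253) = 5.0033 / 1.5 = 3.3355


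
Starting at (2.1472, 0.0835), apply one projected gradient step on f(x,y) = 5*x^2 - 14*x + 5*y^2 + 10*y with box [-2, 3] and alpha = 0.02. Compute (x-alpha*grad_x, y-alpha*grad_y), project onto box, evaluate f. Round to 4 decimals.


Step 1: Compute gradient at (2.1472, 0.0835).
grad_x = 2*5*2.1472 - 14 = 7.472
grad_y = 2*5*0.0835 + 10 = 10.835
Step 2: Gradient step.
x_raw = 2.1472 - 0.02*7.472 = 1.9978
y_raw = 0.0835 - 0.02*10.835 = -0.1332
Step 3: Project onto [-2, 3].
x_proj = clip(1.9978) = 1.9978
y_proj = clip(-0.1332) = -0.1332
Step 4: Evaluate f.
f(1.9978, -0.1332) = -9.2567


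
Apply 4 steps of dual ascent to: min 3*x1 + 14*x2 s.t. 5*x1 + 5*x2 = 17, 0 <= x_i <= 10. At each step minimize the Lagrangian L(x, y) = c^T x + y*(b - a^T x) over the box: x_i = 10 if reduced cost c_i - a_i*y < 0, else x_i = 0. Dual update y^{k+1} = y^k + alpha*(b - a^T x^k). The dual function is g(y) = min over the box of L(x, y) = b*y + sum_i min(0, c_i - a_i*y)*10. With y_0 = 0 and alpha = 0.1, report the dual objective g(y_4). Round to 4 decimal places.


Dual ascent for LP: min 3*x1 + 14*x2, 5*x1 + 5*x2 = 17, 0 <= x_i <= 10
Step 1: y^k = 0.0, reduced costs: (3.0, 14.0)
  x^k = (0.0, 0.0), subgradient = b - a^T x = 17.0
  y^{k+1} = 0.0 + 0.1*17.0 = 1.7
Step 2: y^k = 1.7, reduced costs: (-5.5, 5.5)
  x^k = (10.0, 0.0), subgradient = b - a^T x = -33.0
  y^{k+1} = 1.7 + 0.1*-33.0 = -1.6
Step 3: y^k = -1.6, reduced costs: (11.0, 22.0)
  x^k = (0.0, 0.0), subgradient = b - a^T x = 17.0
  y^{k+1} = -1.6 + 0.1*17.0 = 0.1
Step 4: y^k = 0.1, reduced costs: (2.5, 13.5)
  x^k = (0.0, 0.0), subgradient = b - a^T x = 17.0
  y^{k+1} = 0.1 + 0.1*17.0 = 1.8
Dual objective at y_4 = 1.8: reduced costs (-6.0, 5.0), box minimizer x = (10.0, 0.0)
g(y_4) = b*y + (c1 - a1*y)*x1 + (c2 - a2*y)*x2 = 17*1.8 + (-6.0)*10.0 + 5.0*0.0 = 30.6 - 60.0 + 0.0 = -29.4


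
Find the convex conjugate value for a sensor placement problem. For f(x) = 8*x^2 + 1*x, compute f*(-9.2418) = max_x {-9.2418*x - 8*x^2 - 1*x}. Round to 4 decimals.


f*(y) = sup_x {y*x - a*x^2 - b*x} = sup_x {(y-b)*x - a*x^2}
FOC: (y - b) - 2a*x = 0 => x* = (y - b)/(2a)
x* = (-9.2418 - 1)/(2*8) = -0.6401
f*(-9.2418) = (y-b)^2/(4a) = (-9.2418 - 1)^2/(4*8)
= 104.8945/32 = 3.278


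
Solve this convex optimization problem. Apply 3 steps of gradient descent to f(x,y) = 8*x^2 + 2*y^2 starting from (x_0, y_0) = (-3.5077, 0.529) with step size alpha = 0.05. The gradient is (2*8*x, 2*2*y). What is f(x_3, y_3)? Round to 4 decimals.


Gradient descent on f(x,y) = 8*x^2 + 2*y^2.
Starting point: (-3.5077, 0.529), alpha = 0.05
Step 1: grad_x = 2*8*-3.5077 = -56.1232, grad_y = 2*2*0.529 = 2.116
  x_1 = -3.5077 - 0.05*-56.1232 = -0.7015
  y_1 = 0.529 - 0.05*2.116 = 0.4232
Step 2: grad_x = 2*8*-0.7015 = -11.2246, grad_y = 2*2*0.4232 = 1.6928
  x_2 = -0.7015 - 0.05*-11.2246 = -0.1403
  y_2 = 0.4232 - 0.05*1.6928 = 0.3386
Step 3: grad_x = 2*8*-0.1403 = -2.2449, grad_y = 2*2*0.3386 = 1.3542
  x_3 = -0.1403 - 0.05*-2.2449 = -0.0281
  y_3 = 0.3386 - 0.05*1.3542 = 0.2708
f(-0.0281, 0.2708) = 8*(-0.0281)^2 + 2*0.2708^2 = 0.153


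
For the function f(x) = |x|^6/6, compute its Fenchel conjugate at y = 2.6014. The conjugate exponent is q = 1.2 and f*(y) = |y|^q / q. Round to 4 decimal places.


The conjugate exponent q satisfies 1/p + 1/q = 1.
p = 6, so q = 6/(6 - 1) = 1.2
|y|^q = 2.6014^1.2 = 3.1496
f*(2.6014) = 3.1496 / 1.2 = 2.6246


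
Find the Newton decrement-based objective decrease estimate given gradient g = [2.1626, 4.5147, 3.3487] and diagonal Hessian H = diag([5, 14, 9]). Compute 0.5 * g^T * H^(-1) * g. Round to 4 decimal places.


Step 1: H is diagonal, so H^(-1) * g = [0.4325, 0.3225, 0.3721].
Step 2: g^T H^(-1) g = sum_i g_i^2 / H_ii
  = (2.1626)^2/5 + (4.5147)^2/14 + (3.3487)^2/9
  = 0.9354 + 1.4559 + 1.246 = 3.6372
Step 3: Objective decrease = 0.5 * g^T H^(-1) g = 1.8186


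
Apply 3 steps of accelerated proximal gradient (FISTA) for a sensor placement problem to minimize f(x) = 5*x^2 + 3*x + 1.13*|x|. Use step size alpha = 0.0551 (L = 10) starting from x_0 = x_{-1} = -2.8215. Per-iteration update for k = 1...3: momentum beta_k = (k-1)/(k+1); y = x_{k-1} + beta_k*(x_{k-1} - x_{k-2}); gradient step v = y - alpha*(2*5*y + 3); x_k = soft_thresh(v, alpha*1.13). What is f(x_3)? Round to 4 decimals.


FISTA on f(x) = 5*x^2 + 3*x + 1.13*|x|
L = 10, alpha = 0.0551
Iteration 1: beta = 0.0, y = -2.8215 + 0.0*(-2.8215 + 2.8215) = -2.8215
  grad(y) = -25.215, v = y - alpha*grad = -1.4322
  prox(v) = soft_thresh(-1.4322, 0.0623) = -1.3699
Iteration 2: beta = 0.3333, y = -1.3699 + 0.3333*(-1.3699 + 2.8215) = -0.886
  grad(y) = -5.8602, v = y - alpha*grad = -0.5631
  prox(v) = soft_thresh(-0.5631, 0.0623) = -0.5009
Iteration 3: beta = 0.5, y = -0.5009 + 0.5*(-0.5009 + 1.3699) = -0.0663
  grad(y) = 2.3365, v = y - alpha*grad = -0.1951
  prox(v) = soft_thresh(-0.1951, 0.0623) = -0.1328
f(x_3) = 5*(-0.1328)^2 + 3*(-0.1328) + 1.13*|-0.1328| = -0.1602


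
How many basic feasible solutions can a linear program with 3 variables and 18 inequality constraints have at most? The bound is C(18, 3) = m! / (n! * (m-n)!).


Each vertex corresponds to some choice of n active constraints out of m, so the number of vertices is at most C(m, n) = m! / (n!(m-n)!).
m = 18, n = 3
Numerator: 18 * 17 * 16
Denominator: 3! = 6
C(18, 3) = 816


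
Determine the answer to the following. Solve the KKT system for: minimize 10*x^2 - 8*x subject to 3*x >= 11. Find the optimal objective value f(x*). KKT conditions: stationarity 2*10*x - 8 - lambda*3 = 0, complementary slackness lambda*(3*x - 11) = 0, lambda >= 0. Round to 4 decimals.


Step 1: Try lambda = 0 (constraint inactive).
x_unc = 8/(2*10) = 0.4
Check: 3*0.4 = 1.2 < 11 -- violated!
Step 2: Constraint must be active: 3*x = 11
x* = 11/3 = 3.6667 (rounded; the exact value 11/3 is used below)
lambda = (2*10*(11/3) - 8)/3 = 21.7778
Step 3: Compute optimal value.
f(x*) = 10*(11/3)^2 - 8*(11/3) = 105.1111


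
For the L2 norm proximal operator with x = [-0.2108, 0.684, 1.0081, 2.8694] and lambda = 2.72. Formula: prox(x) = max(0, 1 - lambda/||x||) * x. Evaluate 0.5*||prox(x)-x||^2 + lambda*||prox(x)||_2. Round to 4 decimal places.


Step 1: Compute ||x||.
||x|| = 3.1244
Step 2: Compute scaling factor.
scale = max(0, 1 - 2.72/3.1244) = 0.1294
Step 3: prox(x) = [-0.0273, 0.0885, 0.1305, 0.3714]
||prox(x)|| = 0.4044
Step 4: Proximal objective.
0.5*||prox-x||^2 = 3.6992
lambda*||prox|| = 1.1
Total = 4.7992


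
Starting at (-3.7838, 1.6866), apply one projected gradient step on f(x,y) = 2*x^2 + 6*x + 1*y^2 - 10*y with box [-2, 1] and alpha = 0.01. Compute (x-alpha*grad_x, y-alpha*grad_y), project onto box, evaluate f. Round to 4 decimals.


Step 1: Compute gradient at (-3.7838, 1.6866).
grad_x = 2*2*-3.7838 + 6 = -9.1352
grad_y = 2*1*1.6866 - 10 = -6.6268
Step 2: Gradient step.
x_raw = -3.7838 - 0.01*-9.1352 = -3.6924
y_raw = 1.6866 - 0.01*-6.6268 = 1.7529
Step 3: Project onto [-2, 1].
x_proj = clip(-3.6924) = -2.0
y_proj = clip(1.7529) = 1.0
Step 4: Evaluate f.
f(-2.0, 1.0) = -13.0


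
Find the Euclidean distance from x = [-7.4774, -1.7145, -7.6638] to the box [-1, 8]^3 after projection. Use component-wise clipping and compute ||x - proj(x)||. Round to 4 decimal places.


Project each component onto [-1, 8].
clip(-7.4774) = -1.0, clip(-1.7145) = -1.0, clip(-7.6638) = -1.0
Projection = [-1.0, -1.0, -1.0]
Squared diffs: [41.9567, 0.5105, 44.4062]
Distance = sqrt(86.8734) = 9.3206


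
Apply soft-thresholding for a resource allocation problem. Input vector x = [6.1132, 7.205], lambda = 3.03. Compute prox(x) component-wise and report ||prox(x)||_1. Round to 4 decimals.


Soft-thresholding with lambda = 3.03:
prox(6.1132) = sign(6.1132)*max(|6.1132| - 3.03, 0) = 3.0832
prox(7.205) = sign(7.205)*max(|7.205| - 3.03, 0) = 4.175
prox(x) = [3.0832, 4.175]
||prox(x)||_1 = 3.0832 + 4.175 = 7.2582


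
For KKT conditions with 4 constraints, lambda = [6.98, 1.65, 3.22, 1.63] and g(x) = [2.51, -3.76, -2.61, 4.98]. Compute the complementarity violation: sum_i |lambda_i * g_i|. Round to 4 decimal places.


KKT complementary slackness check:
lambda_1 * g_1 = 6.98 * 2.51 = 17.5198
lambda_2 * g_2 = 1.65 * -3.76 = -6.204
lambda_3 * g_3 = 3.22 * -2.61 = -8.4042
lambda_4 * g_4 = 1.63 * 4.98 = 8.1174
Total violation = 17.5198 + 6.204 + 8.4042 + 8.1174 = 40.2454


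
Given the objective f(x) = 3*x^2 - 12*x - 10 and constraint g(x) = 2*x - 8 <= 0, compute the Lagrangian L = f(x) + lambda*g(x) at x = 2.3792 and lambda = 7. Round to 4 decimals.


Step 1: Evaluate f(x).
f(2.3792) = 3*2.3792^2 - 12*2.3792 - 10 = -21.5686
Step 2: Evaluate g(x).
g(2.3792) = 2*2.3792 - 8 = -3.2416
Step 3: Compute Lagrangian.
L = -21.5686 + 7*-3.2416 = -44.2598


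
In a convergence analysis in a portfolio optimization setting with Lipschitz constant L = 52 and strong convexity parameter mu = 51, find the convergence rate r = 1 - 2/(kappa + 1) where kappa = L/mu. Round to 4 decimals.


Step 1: Compute the condition number.
kappa = L/mu = 52/51 = 1.0196
Step 2: Compute the convergence rate.
r = 1 - 2/(kappa + 1) = 1 - 2*mu/(L + mu) = (L - mu)/(L + mu) = 1/103 = 0.0097


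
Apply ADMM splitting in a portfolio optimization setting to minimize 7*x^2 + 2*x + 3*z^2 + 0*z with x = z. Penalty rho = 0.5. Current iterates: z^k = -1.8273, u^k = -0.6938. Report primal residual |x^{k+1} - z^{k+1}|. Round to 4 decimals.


ADMM iteration with rho = 0.5, z^k = -1.8273, u^k = -0.6938
Step 1: x-update.
Minimize 7*x^2 + 2*x + (0.5/2)*(x + 1.8273 - 0.6938)^2
FOC: (2*7 + 0.5)*x = -2 + 0.5*(-1.8273 + 0.6938)
x^{k+1} = -0.177
Step 2: z-update.
Minimize 3*z^2 + 0*z + (0.5/2)*(-0.177 - z - 0.6938)^2
FOC: (2*3 + 0.5)*z = 0 + 0.5*(-0.177 - 0.6938)
z^{k+1} = -0.067
Step 3: u-update.
u^{k+1} = -0.6938 - 0.177 + 0.067 = -0.8038
Step 4: Primal residual = |-0.177 + 0.067| = 0.11


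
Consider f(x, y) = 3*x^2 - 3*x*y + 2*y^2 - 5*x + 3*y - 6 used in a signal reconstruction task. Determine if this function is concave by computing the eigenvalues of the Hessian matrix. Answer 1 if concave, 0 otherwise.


The Hessian of f(x,y) = 3*x^2 - 3*x*y + 2*y^2 - 5*x + 3*y - 6 is:
H = [[6, -3], [-3, 4]]
Trace = 6 + 4 = 10
Determinant = 6*4 - (-3)^2 = 15
Discriminant = (10)^2 - 4*15 = 40.0
Eigenvalues: lambda_1 = 1.8377, lambda_2 = 8.1623
The function is not concave.

0


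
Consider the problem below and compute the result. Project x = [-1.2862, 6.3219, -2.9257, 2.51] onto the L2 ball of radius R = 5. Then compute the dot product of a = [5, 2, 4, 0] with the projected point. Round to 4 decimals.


Step 1: Compute ||x|| (intermediates to 6 decimals).
||x|| = sqrt((-1.2862)^2 + 6.3219^2 + (-2.9257)^2 + 2.51^2) = 7.515354
Step 2: Project.
Since ||x|| > R, scale = R/||x|| = 5/7.515354 = 0.665305, proj(x) = scale * x
proj(x) = [-0.855715, 4.205992, -1.946483, 1.669916]
Step 3: Dot product.
a^T * proj(x) = 5*(-0.855715) + 2*4.205992 + 4*(-1.946483) + 0*1.669916 = -3.6525


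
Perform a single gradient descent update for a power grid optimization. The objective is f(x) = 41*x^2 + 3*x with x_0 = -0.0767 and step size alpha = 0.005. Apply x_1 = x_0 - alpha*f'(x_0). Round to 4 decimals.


We compute the gradient at x_0 and apply the update.
f'(x) = 82*x + 3
f'(-0.0767) = 82*-0.0767 + 3 = -3.2894
x_1 = -0.0767 - 0.005*-3.2894 = -0.0603


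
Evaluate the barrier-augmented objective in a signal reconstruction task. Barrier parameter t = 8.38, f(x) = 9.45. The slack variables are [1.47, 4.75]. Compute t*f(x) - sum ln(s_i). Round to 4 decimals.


Step 1: Compute log-barrier.
ln values: [0.3853, 1.5581]
phi = -(0.3853 + 1.5581) = -1.9434
Step 2: Compute augmented objective.
t*f(x) = 8.38*9.45 = 79.191
Total = 79.191 - 1.9434 = 77.2476


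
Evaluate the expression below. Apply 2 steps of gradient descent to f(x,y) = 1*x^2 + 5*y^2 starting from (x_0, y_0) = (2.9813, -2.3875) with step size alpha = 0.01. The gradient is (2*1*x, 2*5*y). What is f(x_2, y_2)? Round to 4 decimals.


Gradient descent on f(x,y) = 1*x^2 + 5*y^2.
Starting point: (2.9813, -2.3875), alpha = 0.01
Step 1: grad_x = 2*1*2.9813 = 5.9626, grad_y = 2*5*-2.3875 = -23.875
  x_1 = 2.9813 - 0.01*5.9626 = 2.9217
  y_1 = -2.3875 - 0.01*-23.875 = -2.1488
Step 2: grad_x = 2*1*2.9217 = 5.8433, grad_y = 2*5*-2.1488 = -21.4875
  x_2 = 2.9217 - 0.01*5.8433 = 2.8632
  y_2 = -2.1488 - 0.01*-21.4875 = -1.9339
f(2.8632, -1.9339) = 1*2.8632^2 + 5*(-1.9339)^2 = 26.8975


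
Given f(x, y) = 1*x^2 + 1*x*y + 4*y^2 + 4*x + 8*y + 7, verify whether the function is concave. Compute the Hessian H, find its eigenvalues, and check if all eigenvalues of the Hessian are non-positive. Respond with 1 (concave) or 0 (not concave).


The Hessian of f(x,y) = 1*x^2 + 1*x*y + 4*y^2 + 4*x + 8*y + 7 is:
H = [[2, 1], [1, 8]]
Trace = 2 + 8 = 10
Determinant = 2*8 - (1)^2 = 15
Discriminant = (10)^2 - 4*15 = 40.0
Eigenvalues: lambda_1 = 1.8377, lambda_2 = 8.1623
The function is not concave.

0


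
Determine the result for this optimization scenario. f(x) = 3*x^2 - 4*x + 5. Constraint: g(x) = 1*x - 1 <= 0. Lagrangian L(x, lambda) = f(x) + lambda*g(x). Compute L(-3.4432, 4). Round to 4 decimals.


Step 1: Evaluate f(x).
f(-3.4432) = 3*(-3.4432)^2 - 4*(-3.4432) + 5 = 54.3397
Step 2: Evaluate g(x).
g(-3.4432) = 1*-3.4432 - 1 = -4.4432
Step 3: Compute Lagrangian.
L = 54.3397 + 4*-4.4432 = 36.5669


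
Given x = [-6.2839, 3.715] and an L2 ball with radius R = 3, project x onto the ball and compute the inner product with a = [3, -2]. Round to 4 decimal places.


Step 1: Compute ||x|| (intermediates to 6 decimals).
||x|| = sqrt((-6.2839)^2 + 3.715^2) = 7.299906
Step 2: Project.
Since ||x|| > R, scale = R/||x|| = 3/7.299906 = 0.410964, proj(x) = scale * x
proj(x) = [-2.582457, 1.526731]
Step 3: Dot product.
a^T * proj(x) = 3*(-2.582457) - 2*1.526731 = -10.8008


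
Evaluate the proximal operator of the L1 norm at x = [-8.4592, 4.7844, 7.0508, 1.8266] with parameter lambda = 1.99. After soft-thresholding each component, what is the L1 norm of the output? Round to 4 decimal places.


Soft-thresholding with lambda = 1.99:
prox(-8.4592) = sign(-8.4592)*max(|-8.4592| - 1.99, 0) = -6.4692
prox(4.7844) = sign(4.7844)*max(|4.7844| - 1.99, 0) = 2.7944
prox(7.0508) = sign(7.0508)*max(|7.0508| - 1.99, 0) = 5.0608
prox(1.8266) = sign(1.8266)*max(|1.8266| - 1.99, 0) = 0.0
prox(x) = [-6.4692, 2.7944, 5.0608, 0.0]
||prox(x)||_1 = 6.4692 + 2.7944 + 5.0608 + 0.0 = 14.3244


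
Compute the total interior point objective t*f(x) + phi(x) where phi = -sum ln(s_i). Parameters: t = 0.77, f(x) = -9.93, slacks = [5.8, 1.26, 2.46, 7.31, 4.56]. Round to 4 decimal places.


Step 1: Compute log-barrier.
ln values: [1.7579, 0.2311, 0.9002, 1.9892, 1.5173]
phi = -(1.7579 + 0.2311 + 0.9002 + 1.9892 + 1.5173) = -6.3957
Step 2: Compute augmented objective.
t*f(x) = 0.77*-9.93 = -7.6461
Total = -7.6461 - 6.3957 = -14.0418


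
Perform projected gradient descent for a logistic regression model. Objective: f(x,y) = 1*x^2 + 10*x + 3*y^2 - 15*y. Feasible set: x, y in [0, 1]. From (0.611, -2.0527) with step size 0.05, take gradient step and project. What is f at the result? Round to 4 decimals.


Step 1: Compute gradient at (0.611, -2.0527).
grad_x = 2*1*0.611 + 10 = 11.222
grad_y = 2*3*-2.0527 - 15 = -27.3162
Step 2: Gradient step.
x_raw = 0.611 - 0.05*11.222 = 0.0499
y_raw = -2.0527 - 0.05*-27.3162 = -0.6869
Step 3: Project onto [0, 1].
x_proj = clip(0.0499) = 0.0499
y_proj = clip(-0.6869) = 0.0
Step 4: Evaluate f.
f(0.0499, 0.0) = 0.5015


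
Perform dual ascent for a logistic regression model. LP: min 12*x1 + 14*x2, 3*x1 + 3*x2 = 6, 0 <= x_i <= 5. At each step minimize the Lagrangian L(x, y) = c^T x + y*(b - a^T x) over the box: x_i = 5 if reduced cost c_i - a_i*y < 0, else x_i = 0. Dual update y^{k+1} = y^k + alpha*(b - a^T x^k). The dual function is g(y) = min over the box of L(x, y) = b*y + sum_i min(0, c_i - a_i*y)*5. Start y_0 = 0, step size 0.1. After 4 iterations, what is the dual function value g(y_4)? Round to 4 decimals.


Dual ascent for LP: min 12*x1 + 14*x2, 3*x1 + 3*x2 = 6, 0 <= x_i <= 5
Step 1: y^k = 0.0, reduced costs: (12.0, 14.0)
  x^k = (0.0, 0.0), subgradient = b - a^T x = 6.0
  y^{k+1} = 0.0 + 0.1*6.0 = 0.6
Step 2: y^k = 0.6, reduced costs: (10.2, 12.2)
  x^k = (0.0, 0.0), subgradient = b - a^T x = 6.0
  y^{k+1} = 0.6 + 0.1*6.0 = 1.2
Step 3: y^k = 1.2, reduced costs: (8.4, 10.4)
  x^k = (0.0, 0.0), subgradient = b - a^T x = 6.0
  y^{k+1} = 1.2 + 0.1*6.0 = 1.8
Step 4: y^k = 1.8, reduced costs: (6.6, 8.6)
  x^k = (0.0, 0.0), subgradient = b - a^T x = 6.0
  y^{k+1} = 1.8 + 0.1*6.0 = 2.4
Dual objective at y_4 = 2.4: reduced costs (4.8, 6.8), box minimizer x = (0.0, 0.0)
g(y_4) = b*y + (c1 - a1*y)*x1 + (c2 - a2*y)*x2 = 6*2.4 + 4.8*0.0 + 6.8*0.0 = 14.4 + 0.0 + 0.0 = 14.4


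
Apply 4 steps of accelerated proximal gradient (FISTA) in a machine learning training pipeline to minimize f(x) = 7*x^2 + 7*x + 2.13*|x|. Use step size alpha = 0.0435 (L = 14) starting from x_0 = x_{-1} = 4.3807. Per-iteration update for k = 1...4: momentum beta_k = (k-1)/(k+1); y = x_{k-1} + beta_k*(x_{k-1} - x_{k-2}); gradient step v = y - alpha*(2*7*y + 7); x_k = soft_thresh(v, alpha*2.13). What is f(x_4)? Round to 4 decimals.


FISTA on f(x) = 7*x^2 + 7*x + 2.13*|x|
L = 14, alpha = 0.0435
Iteration 1: beta = 0.0, y = 4.3807 + 0.0*(4.3807 - 4.3807) = 4.3807
  grad(y) = 68.3298, v = y - alpha*grad = 1.4084
  prox(v) = soft_thresh(1.4084, 0.0927) = 1.3157
Iteration 2: beta = 0.3333, y = 1.3157 + 0.3333*(1.3157 - 4.3807) = 0.294
  grad(y) = 11.1164, v = y - alpha*grad = -0.1895
  prox(v) = soft_thresh(-0.1895, 0.0927) = -0.0969
Iteration 3: beta = 0.5, y = -0.0969 + 0.5*(-0.0969 - 1.3157) = -0.8032
  grad(y) = -4.2443, v = y - alpha*grad = -0.6185
  prox(v) = soft_thresh(-0.6185, 0.0927) = -0.5259
Iteration 4: beta = 0.6, y = -0.5259 + 0.6*(-0.5259 + 0.0969) = -0.7833
  grad(y) = -3.966, v = y - alpha*grad = -0.6108
  prox(v) = soft_thresh(-0.6108, 0.0927) = -0.5181
f(x_4) = 7*(-0.5181)^2 + 7*(-0.5181) + 2.13*|-0.5181| = -0.6441


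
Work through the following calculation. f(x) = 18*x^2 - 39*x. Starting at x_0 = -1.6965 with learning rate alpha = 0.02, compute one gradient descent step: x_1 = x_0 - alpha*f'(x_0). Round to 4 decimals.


We compute the gradient at x_0 and apply the update.
f'(x) = 36*x - 39
f'(-1.6965) = 36*-1.6965 - 39 = -100.074
x_1 = -1.6965 - 0.02*-100.074 = 0.305


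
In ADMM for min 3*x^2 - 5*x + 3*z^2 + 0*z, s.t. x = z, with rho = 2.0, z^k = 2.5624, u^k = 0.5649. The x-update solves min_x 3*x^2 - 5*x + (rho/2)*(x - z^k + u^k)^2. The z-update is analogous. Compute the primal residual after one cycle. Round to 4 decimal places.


ADMM iteration with rho = 2.0, z^k = 2.5624, u^k = 0.5649
Step 1: x-update.
Minimize 3*x^2 - 5*x + (2.0/2)*(x - 2.5624 + 0.5649)^2
FOC: (2*3 + 2.0)*x = 5 + 2.0*(2.5624 - 0.5649)
x^{k+1} = 1.1244
Step 2: z-update.
Minimize 3*z^2 + 0*z + (2.0/2)*(1.1244 - z + 0.5649)^2
FOC: (2*3 + 2.0)*z = 0 + 2.0*(1.1244 + 0.5649)
z^{k+1} = 0.4223
Step 3: u-update.
u^{k+1} = 0.5649 + 1.1244 - 0.4223 = 1.267
Step 4: Primal residual = |1.1244 - 0.4223| = 0.7021


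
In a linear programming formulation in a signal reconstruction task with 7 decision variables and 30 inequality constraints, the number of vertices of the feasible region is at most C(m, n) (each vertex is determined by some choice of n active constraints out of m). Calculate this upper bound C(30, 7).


Each vertex corresponds to some choice of n active constraints out of m, so the number of vertices is at most C(m, n) = m! / (n!(m-n)!).
m = 30, n = 7
Numerator: 30 * 29 * 28 * 27 * 26 * 25 * 24
Denominator: 7! = 5040
C(30, 7) = 2035800


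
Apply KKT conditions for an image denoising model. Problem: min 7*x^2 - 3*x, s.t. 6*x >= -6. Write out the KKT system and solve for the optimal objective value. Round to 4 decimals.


Step 1: Try lambda = 0 (constraint inactive).
Stationarity: 2*7*x - 3 = 0
x* = 3/(2*7) = 3/14 = 0.2143 (rounded; the exact value 3/14 is used below)
Check constraint: 6*0.2143 = 1.2858 >= -6 -- satisfied.
Step 2: Compute optimal value.
f(x*) = 7*(3/14)^2 - 3*(3/14) = -0.3214


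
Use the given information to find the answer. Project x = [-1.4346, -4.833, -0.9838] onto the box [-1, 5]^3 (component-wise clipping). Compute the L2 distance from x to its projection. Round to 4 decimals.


Project each component onto [-1, 5].
clip(-1.4346) = -1.0, clip(-4.833) = -1.0, clip(-0.9838) = -0.9838
Projection = [-1.0, -1.0, -0.9838]
Squared diffs: [0.1889, 14.6919, 0.0]
Distance = sqrt(14.8808) = 3.8576


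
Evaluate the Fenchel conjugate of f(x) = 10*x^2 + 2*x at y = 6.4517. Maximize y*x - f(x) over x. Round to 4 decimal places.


f*(y) = sup_x {y*x - a*x^2 - b*x} = sup_x {(y-b)*x - a*x^2}
FOC: (y - b) - 2a*x = 0 => x* = (y - b)/(2a)
x* = (6.4517 - 2)/(2*10) = 0.2226
f*(6.4517) = (y-b)^2/(4a) = (6.4517 - 2)^2/(4*10)
= 19.8176/40 = 0.4954


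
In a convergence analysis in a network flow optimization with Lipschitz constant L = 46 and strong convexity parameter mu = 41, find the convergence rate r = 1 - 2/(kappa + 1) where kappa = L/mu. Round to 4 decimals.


Step 1: Compute the condition number.
kappa = L/mu = 46/41 = 1.122
Step 2: Compute the convergence rate.
r = 1 - 2/(kappa + 1) = 1 - 2*mu/(L + mu) = (L - mu)/(L + mu) = 5/87 = 0.0575


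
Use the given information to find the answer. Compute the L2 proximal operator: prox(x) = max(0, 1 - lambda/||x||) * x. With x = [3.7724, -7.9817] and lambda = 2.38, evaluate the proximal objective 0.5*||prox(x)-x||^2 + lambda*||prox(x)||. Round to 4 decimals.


Step 1: Compute ||x||.
||x|| = 8.8283
Step 2: Compute scaling factor.
scale = max(0, 1 - 2.38/8.8283) = 0.7304
Step 3: prox(x) = [2.7554, -5.8299]
||prox(x)|| = 6.4483
Step 4: Proximal objective.
0.5*||prox-x||^2 = 2.8322
lambda*||prox|| = 15.347
Total = 18.1791


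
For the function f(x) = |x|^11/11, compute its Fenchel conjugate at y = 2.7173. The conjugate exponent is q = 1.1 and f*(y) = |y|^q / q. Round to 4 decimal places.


The conjugate exponent q satisfies 1/p + 1/q = 1.
p = 11, so q = 11/(11 - 1) = 1.1
|y|^q = 2.7173^1.1 = 3.003
f*(2.7173) = 3.003 / 1.1 = 2.73


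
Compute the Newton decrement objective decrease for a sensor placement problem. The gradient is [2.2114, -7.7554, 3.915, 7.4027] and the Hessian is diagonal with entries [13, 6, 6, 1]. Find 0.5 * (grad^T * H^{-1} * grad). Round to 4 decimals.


Step 1: H is diagonal, so H^(-1) * g = [0.1701, -1.2926, 0.6525, 7.4027].
Step 2: g^T H^(-1) g = sum_i g_i^2 / H_ii
  = (2.2114)^2/13 + (-7.7554)^2/6 + (3.915)^2/6 + (7.4027)^2/1
  = 0.3762 + 10.0244 + 2.5545 + 54.8 = 67.7551
Step 3: Objective decrease = 0.5 * g^T H^(-1) g = 33.8775


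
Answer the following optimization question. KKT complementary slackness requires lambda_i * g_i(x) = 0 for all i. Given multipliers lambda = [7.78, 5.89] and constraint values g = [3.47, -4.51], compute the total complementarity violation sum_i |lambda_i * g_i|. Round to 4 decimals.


KKT complementary slackness check:
lambda_1 * g_1 = 7.78 * 3.47 = 26.9966
lambda_2 * g_2 = 5.89 * -4.51 = -26.5639
Total violation = 26.9966 + 26.5639 = 53.5605


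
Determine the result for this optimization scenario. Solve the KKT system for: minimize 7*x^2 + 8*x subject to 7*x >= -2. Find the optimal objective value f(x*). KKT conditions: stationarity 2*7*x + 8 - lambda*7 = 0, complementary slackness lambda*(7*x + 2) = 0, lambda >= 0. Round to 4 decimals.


Step 1: Try lambda = 0 (constraint inactive).
x_unc = -8/(2*7) = -0.5714
Check: 7*-0.5714 = -3.9998 < -2 -- violated!
Step 2: Constraint must be active: 7*x = -2
x* = -2/7 = -0.2857 (rounded; the exact value -2/7 is used below)
lambda = (2*7*(-2/7) + 8)/7 = 0.5714
Step 3: Compute optimal value.
f(x*) = 7*(-2/7)^2 + 8*(-2/7) = -1.7143


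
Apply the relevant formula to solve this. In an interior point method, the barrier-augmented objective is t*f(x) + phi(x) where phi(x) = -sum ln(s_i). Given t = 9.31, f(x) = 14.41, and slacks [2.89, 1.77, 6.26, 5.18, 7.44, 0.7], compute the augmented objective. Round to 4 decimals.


Step 1: Compute log-barrier.
ln values: [1.0613, 0.571, 1.8342, 1.6448, 2.0069, -0.3567]
phi = -(1.0613 + 0.571 + 1.8342 + 1.6448 + 2.0069 - 0.3567) = -6.7614
Step 2: Compute augmented objective.
t*f(x) = 9.31*14.41 = 134.1571
Total = 134.1571 - 6.7614 = 127.3957


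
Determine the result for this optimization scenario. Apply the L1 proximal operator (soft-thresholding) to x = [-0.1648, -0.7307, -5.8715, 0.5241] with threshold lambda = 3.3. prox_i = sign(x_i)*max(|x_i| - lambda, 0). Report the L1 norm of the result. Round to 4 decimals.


Soft-thresholding with lambda = 3.3:
prox(-0.1648) = sign(-0.1648)*max(|-0.1648| - 3.3, 0) = 0.0
prox(-0.7307) = sign(-0.7307)*max(|-0.7307| - 3.3, 0) = 0.0
prox(-5.8715) = sign(-5.8715)*max(|-5.8715| - 3.3, 0) = -2.5715
prox(0.5241) = sign(0.5241)*max(|0.5241| - 3.3, 0) = 0.0
prox(x) = [0.0, 0.0, -2.5715, 0.0]
||prox(x)||_1 = 0.0 + 0.0 + 2.5715 + 0.0 = 2.5715


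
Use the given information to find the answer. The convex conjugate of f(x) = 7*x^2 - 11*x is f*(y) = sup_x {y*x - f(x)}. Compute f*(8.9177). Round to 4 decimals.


f*(y) = sup_x {y*x - a*x^2 - b*x} = sup_x {(y-b)*x - a*x^2}
FOC: (y - b) - 2a*x = 0 => x* = (y - b)/(2a)
x* = (8.9177 + 11)/(2*7) = 1.4227
f*(8.9177) = (y-b)^2/(4a) = (8.9177 + 11)^2/(4*7)
= 396.7148/28 = 14.1684


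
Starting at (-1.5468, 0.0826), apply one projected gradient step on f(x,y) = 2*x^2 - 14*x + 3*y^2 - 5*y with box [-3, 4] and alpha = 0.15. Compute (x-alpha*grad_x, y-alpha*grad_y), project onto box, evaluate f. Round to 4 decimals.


Step 1: Compute gradient at (-1.5468, 0.0826).
grad_x = 2*2*-1.5468 - 14 = -20.1872
grad_y = 2*3*0.0826 - 5 = -4.5044
Step 2: Gradient step.
x_raw = -1.5468 - 0.15*-20.1872 = 1.4813
y_raw = 0.0826 - 0.15*-4.5044 = 0.7583
Step 3: Project onto [-3, 4].
x_proj = clip(1.4813) = 1.4813
y_proj = clip(0.7583) = 0.7583
Step 4: Evaluate f.
f(1.4813, 0.7583) = -18.416


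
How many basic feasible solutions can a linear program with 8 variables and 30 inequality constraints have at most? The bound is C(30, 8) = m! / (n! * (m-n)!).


Each vertex corresponds to some choice of n active constraints out of m, so the number of vertices is at most C(m, n) = m! / (n!(m-n)!).
m = 30, n = 8
Numerator: 30 * 29 * 28 * 27 * 26 * 25 * 24 * 23
Denominator: 8! = 40320
C(30, 8) = 5852925


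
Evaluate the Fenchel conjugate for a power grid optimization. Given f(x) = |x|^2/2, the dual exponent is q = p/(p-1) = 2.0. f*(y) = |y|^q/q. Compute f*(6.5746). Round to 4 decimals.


The conjugate exponent q satisfies 1/p + 1/q = 1.
p = 2, so q = 2/(2 - 1) = 2.0
|y|^q = 6.5746^2.0 = 43.2254
f*(6.5746) = 43.2254 / 2.0 = 21.6127


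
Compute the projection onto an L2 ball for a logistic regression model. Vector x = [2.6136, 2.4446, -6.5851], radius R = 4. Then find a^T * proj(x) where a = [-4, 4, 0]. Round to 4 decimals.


Step 1: Compute ||x|| (intermediates to 6 decimals).
||x|| = sqrt(2.6136^2 + 2.4446^2 + (-6.5851)^2) = 7.494699
Step 2: Project.
Since ||x|| > R, scale = R/||x|| = 4/7.494699 = 0.533711, proj(x) = scale * x
proj(x) = [1.394907, 1.30471, -3.51454]
Step 3: Dot product.
a^T * proj(x) = -4*1.394907 + 4*1.30471 + 0*(-3.51454) = -0.3608


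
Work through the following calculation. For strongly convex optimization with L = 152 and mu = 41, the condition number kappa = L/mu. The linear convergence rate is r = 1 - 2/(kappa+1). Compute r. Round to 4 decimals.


Step 1: Compute the condition number.
kappa = L/mu = 152/41 = 3.7073
Step 2: Compute the convergence rate.
r = 1 - 2/(kappa + 1) = 1 - 2*mu/(L + mu) = (L - mu)/(L + mu) = 111/193 = 0.5751


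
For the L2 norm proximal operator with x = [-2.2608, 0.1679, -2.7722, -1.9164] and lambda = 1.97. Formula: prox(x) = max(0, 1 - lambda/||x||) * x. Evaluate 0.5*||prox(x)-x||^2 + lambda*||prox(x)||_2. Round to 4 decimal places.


Step 1: Compute ||x||.
||x|| = 4.0617
Step 2: Compute scaling factor.
scale = max(0, 1 - 1.97/4.0617) = 0.515
Step 3: prox(x) = [-1.1643, 0.0865, -1.4276, -0.9869]
||prox(x)|| = 2.0917
Step 4: Proximal objective.
0.5*||prox-x||^2 = 1.9405
lambda*||prox|| = 4.1206
Total = 6.061


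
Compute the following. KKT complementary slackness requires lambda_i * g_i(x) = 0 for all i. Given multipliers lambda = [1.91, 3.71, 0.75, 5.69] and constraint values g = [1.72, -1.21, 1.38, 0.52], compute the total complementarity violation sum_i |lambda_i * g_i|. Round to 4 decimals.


KKT complementary slackness check:
lambda_1 * g_1 = 1.91 * 1.72 = 3.2852
lambda_2 * g_2 = 3.71 * -1.21 = -4.4891
lambda_3 * g_3 = 0.75 * 1.38 = 1.035
lambda_4 * g_4 = 5.69 * 0.52 = 2.9588
Total violation = 3.2852 + 4.4891 + 1.035 + 2.9588 = 11.7681


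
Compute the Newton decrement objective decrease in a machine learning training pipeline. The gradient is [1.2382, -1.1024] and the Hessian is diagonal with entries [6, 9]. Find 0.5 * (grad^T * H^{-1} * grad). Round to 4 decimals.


Step 1: H is diagonal, so H^(-1) * g = [0.2064, -0.1225].
Step 2: g^T H^(-1) g = sum_i g_i^2 / H_ii
  = (1.2382)^2/6 + (-1.1024)^2/9
  = 0.2555 + 0.135 = 0.3906
Step 3: Objective decrease = 0.5 * g^T H^(-1) g = 0.1953


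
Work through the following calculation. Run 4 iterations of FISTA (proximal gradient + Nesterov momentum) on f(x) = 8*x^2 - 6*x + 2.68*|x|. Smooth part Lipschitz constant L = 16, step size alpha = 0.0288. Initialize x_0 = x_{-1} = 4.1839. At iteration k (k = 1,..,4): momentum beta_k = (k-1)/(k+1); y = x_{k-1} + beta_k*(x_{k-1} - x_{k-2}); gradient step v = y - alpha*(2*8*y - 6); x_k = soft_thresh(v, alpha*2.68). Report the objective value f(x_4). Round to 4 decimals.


FISTA on f(x) = 8*x^2 - 6*x + 2.68*|x|
L = 16, alpha = 0.0288
Iteration 1: beta = 0.0, y = 4.1839 + 0.0*(4.1839 - 4.1839) = 4.1839
  grad(y) = 60.9424, v = y - alpha*grad = 2.4288
  prox(v) = soft_thresh(2.4288, 0.0772) = 2.3516
Iteration 2: beta = 0.3333, y = 2.3516 + 0.3333*(2.3516 - 4.1839) = 1.7408
  grad(y) = 21.8528, v = y - alpha*grad = 1.1114
  prox(v) = soft_thresh(1.1114, 0.0772) = 1.0343
Iteration 3: beta = 0.5, y = 1.0343 + 0.5*(1.0343 - 2.3516) = 0.3756
  grad(y) = 0.0095, v = y - alpha*grad = 0.3753
  prox(v) = soft_thresh(0.3753, 0.0772) = 0.2981
Iteration 4: beta = 0.6, y = 0.2981 + 0.6*(0.2981 - 1.0343) = -0.1435
  grad(y) = -8.2965, v = y - alpha*grad = 0.0954
  prox(v) = soft_thresh(0.0954, 0.0772) = 0.0182
f(x_4) = 8*0.0182^2 - 6*0.0182 + 2.68*|0.0182| = -0.0578


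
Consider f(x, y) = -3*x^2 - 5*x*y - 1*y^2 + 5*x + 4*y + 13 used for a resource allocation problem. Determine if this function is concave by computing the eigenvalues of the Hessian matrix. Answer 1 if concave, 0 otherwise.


The Hessian of f(x,y) = -3*x^2 - 5*x*y - 1*y^2 + 5*x + 4*y + 13 is:
H = [[-6, -5], [-5, -2]]
Trace = -6 - 2 = -8
Determinant = -6*-2 - (-5)^2 = -13
Discriminant = (-8)^2 - 4*-13 = 116.0
Eigenvalues: lambda_1 = -9.3852, lambda_2 = 1.3852
The function is not concave.

0


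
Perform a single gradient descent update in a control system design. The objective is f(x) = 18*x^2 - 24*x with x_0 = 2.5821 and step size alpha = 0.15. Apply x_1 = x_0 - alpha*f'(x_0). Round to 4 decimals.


We compute the gradient at x_0 and apply the update.
f'(x) = 36*x - 24
f'(2.5821) = 36*2.5821 - 24 = 68.9556
x_1 = 2.5821 - 0.15*68.9556 = -7.7612


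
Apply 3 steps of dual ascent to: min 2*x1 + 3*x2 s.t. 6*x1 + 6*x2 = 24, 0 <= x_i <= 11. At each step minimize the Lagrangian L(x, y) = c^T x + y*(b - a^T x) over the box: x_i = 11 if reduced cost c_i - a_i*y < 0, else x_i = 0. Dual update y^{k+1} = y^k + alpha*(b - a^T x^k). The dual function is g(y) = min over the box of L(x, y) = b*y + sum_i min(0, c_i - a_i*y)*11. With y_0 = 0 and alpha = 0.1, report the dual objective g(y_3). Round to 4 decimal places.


Dual ascent for LP: min 2*x1 + 3*x2, 6*x1 + 6*x2 = 24, 0 <= x_i <= 11
Step 1: y^k = 0.0, reduced costs: (2.0, 3.0)
  x^k = (0.0, 0.0), subgradient = b - a^T x = 24.0
  y^{k+1} = 0.0 + 0.1*24.0 = 2.4
Step 2: y^k = 2.4, reduced costs: (-12.4, -11.4)
  x^k = (11.0, 11.0), subgradient = b - a^T x = -108.0
  y^{k+1} = 2.4 + 0.1*-108.0 = -8.4
Step 3: y^k = -8.4, reduced costs: (52.4, 53.4)
  x^k = (0.0, 0.0), subgradient = b - a^T x = 24.0
  y^{k+1} = -8.4 + 0.1*24.0 = -6.0
Dual objective at y_3 = -6.0: reduced costs (38.0, 39.0), box minimizer x = (0.0, 0.0)
g(y_3) = b*y + (c1 - a1*y)*x1 + (c2 - a2*y)*x2 = 24*(-6.0) + 38.0*0.0 + 39.0*0.0 = -144.0 + 0.0 + 0.0 = -144.0


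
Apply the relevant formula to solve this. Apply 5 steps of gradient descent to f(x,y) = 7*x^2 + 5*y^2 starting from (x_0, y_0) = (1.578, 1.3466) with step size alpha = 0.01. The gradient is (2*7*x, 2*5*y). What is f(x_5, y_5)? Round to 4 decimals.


Gradient descent on f(x,y) = 7*x^2 + 5*y^2.
Starting point: (1.578, 1.3466), alpha = 0.01
Step 1: grad_x = 2*7*1.578 = 22.092, grad_y = 2*5*1.3466 = 13.466
  x_1 = 1.578 - 0.01*22.092 = 1.3571
  y_1 = 1.3466 - 0.01*13.466 = 1.2119
Step 2: grad_x = 2*7*1.3571 = 18.9991, grad_y = 2*5*1.2119 = 12.1194
  x_2 = 1.3571 - 0.01*18.9991 = 1.1671
  y_2 = 1.2119 - 0.01*12.1194 = 1.0907
Step 3: grad_x = 2*7*1.1671 = 16.3392, grad_y = 2*5*1.0907 = 10.9075
  x_3 = 1.1671 - 0.01*16.3392 = 1.0037
  y_3 = 1.0907 - 0.01*10.9075 = 0.9817
Step 4: grad_x = 2*7*1.0037 = 14.0517, grad_y = 2*5*0.9817 = 9.8167
  x_4 = 1.0037 - 0.01*14.0517 = 0.8632
  y_4 = 0.9817 - 0.01*9.8167 = 0.8835
Step 5: grad_x = 2*7*0.8632 = 12.0845, grad_y = 2*5*0.8835 = 8.835
  x_5 = 0.8632 - 0.01*12.0845 = 0.7423
  y_5 = 0.8835 - 0.01*8.835 = 0.7952
f(0.7423, 0.7952) = 7*0.7423^2 + 5*0.7952^2 = 7.0188


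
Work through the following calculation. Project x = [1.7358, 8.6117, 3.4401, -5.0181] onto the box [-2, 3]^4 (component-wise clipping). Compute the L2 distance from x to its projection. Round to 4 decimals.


Project each component onto [-2, 3].
clip(1.7358) = 1.7358, clip(8.6117) = 3.0, clip(3.4401) = 3.0, clip(-5.0181) = -2.0
Projection = [1.7358, 3.0, 3.0, -2.0]
Squared diffs: [0.0, 31.4912, 0.1937, 9.1089]
Distance = sqrt(40.7938) = 6.387


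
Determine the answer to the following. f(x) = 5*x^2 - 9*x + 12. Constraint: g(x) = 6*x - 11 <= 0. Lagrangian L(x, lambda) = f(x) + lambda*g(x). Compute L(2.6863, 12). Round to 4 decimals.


Step 1: Evaluate f(x).
f(2.6863) = 5*2.6863^2 - 9*2.6863 + 12 = 23.9043
Step 2: Evaluate g(x).
g(2.6863) = 6*2.6863 - 11 = 5.1178
Step 3: Compute Lagrangian.
L = 23.9043 + 12*5.1178 = 85.3179


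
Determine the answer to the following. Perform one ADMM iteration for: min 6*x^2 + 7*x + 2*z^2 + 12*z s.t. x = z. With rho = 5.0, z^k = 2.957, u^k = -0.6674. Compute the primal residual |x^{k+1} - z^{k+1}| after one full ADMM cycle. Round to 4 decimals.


ADMM iteration with rho = 5.0, z^k = 2.957, u^k = -0.6674
Step 1: x-update.
Minimize 6*x^2 + 7*x + (5.0/2)*(x - 2.957 - 0.6674)^2
FOC: (2*6 + 5.0)*x = -7 + 5.0*(2.957 + 0.6674)
x^{k+1} = 0.6542
Step 2: z-update.
Minimize 2*z^2 + 12*z + (5.0/2)*(0.6542 - z - 0.6674)^2
FOC: (2*2 + 5.0)*z = -12 + 5.0*(0.6542 - 0.6674)
z^{k+1} = -1.3406
Step 3: u-update.
u^{k+1} = -0.6674 + 0.6542 + 1.3406 = 1.3275
Step 4: Primal residual = |0.6542 + 1.3406| = 1.9949
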